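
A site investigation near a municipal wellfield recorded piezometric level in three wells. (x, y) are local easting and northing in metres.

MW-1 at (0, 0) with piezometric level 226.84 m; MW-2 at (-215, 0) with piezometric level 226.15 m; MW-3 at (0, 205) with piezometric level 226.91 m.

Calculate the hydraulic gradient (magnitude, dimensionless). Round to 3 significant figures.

0.00323

∂h/∂x = (226.15 − 226.84) / (-215 − 0) = +0.003209
∂h/∂y = (226.91 − 226.84) / (205 − 0) = +0.0003415
|∇h| = √(0.003209² + 0.0003415²) = 0.003227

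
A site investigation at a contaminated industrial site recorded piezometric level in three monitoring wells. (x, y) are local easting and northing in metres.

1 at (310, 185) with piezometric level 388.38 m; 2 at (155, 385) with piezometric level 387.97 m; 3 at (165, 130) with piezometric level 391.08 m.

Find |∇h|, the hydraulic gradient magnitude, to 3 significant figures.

Taking 1 as reference: 2−1 = (-155, 200, -0.41); 3−1 = (-145, -55, +2.70).
Solve a·Δx + b·Δy = Δh: det = (-155)·(-55) − (-145)·200 = 37525.
∂h/∂x = [(-0.41)·(-55) − (+2.70)·200] / 37525 = -0.01379
∂h/∂y = [(-155)·(+2.70) − (-145)·(-0.41)] / 37525 = -0.01274
|∇h| = √(-0.01379² + -0.01274²) = 0.01877

0.0188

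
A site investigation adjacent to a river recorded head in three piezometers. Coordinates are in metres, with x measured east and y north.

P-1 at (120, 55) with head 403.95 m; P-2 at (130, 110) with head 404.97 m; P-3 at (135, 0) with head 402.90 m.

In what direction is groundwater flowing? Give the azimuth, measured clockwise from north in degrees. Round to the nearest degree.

176°

Three-point gradient (reference P-1): Δ to P-2 = (10, 55, +1.02), Δ to P-3 = (15, -55, -1.05).
∂h/∂x = -0.001200, ∂h/∂y = +0.01876 (det = -1375).
Flow direction (−∇h) has components (+0.001200 E, -0.01876 N).
Azimuth = atan2(E, N) = atan2(+0.001200, -0.01876) = 176.3° ≈ 176°.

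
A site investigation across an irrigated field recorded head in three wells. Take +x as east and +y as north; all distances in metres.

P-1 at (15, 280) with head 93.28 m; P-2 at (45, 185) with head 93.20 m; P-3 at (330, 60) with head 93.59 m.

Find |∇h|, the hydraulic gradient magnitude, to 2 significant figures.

Taking P-1 as reference: P-2−P-1 = (30, -95, -0.08); P-3−P-1 = (315, -220, +0.31).
Determinant of the coordinate differences = 30·(-220) − 315·(-95) = 23325.
∂h/∂x = [(-0.08)·(-220) − (+0.31)·(-95)] / 23325 = +0.002017
∂h/∂y = [30·(+0.31) − 315·(-0.08)] / 23325 = +0.001479
|∇h| = √(0.002017² + 0.001479²) = 0.002501

0.0025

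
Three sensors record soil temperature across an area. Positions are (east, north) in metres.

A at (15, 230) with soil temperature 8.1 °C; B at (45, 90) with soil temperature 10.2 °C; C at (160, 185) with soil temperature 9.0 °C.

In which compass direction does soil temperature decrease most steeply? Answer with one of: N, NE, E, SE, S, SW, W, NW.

Taking A as reference: B−A = (30, -140, +2.1); C−A = (145, -45, +0.9).
Determinant of the coordinate differences = 30·(-45) − 145·(-140) = 18950.
∂T/∂x = [(+2.1)·(-45) − (+0.9)·(-140)] / 18950 = +0.001662
∂T/∂y = [30·(+0.9) − 145·(+2.1)] / 18950 = -0.01464
Steepest decrease is along −∇f = (-0.001662 E, +0.01464 N) → north.

N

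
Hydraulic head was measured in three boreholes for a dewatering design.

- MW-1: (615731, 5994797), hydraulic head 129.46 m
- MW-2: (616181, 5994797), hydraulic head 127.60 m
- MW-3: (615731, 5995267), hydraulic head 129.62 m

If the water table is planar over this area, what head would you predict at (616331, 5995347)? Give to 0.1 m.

∂h/∂x = (127.60 − 129.46) / (616181 − 615731) = -0.004133
∂h/∂y = (129.62 − 129.46) / (5995267 − 5994797) = +0.0003404
h(616331, 5995347) = 129.46 + (-0.004133)·(600) + (+0.0003404)·(550) = 129.46 -2.480 +0.187 = 127.167 m.

127.2 m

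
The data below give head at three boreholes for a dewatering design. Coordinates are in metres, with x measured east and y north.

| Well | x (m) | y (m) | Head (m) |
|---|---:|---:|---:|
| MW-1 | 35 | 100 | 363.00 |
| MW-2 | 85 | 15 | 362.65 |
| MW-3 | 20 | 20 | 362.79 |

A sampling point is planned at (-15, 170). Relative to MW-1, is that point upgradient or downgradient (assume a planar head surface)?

Taking MW-1 as reference: MW-2−MW-1 = (50, -85, -0.35); MW-3−MW-1 = (-15, -80, -0.21).
Determinant of the coordinate differences = 50·(-80) − (-15)·(-85) = -5275.
∂h/∂x = [(-0.35)·(-80) − (-0.21)·(-85)] / -5275 = -0.001924
∂h/∂y = [50·(-0.21) − (-15)·(-0.35)] / -5275 = +0.002986
Head at (-15, 170) = 363.00 + (-0.001924)·(-50) + (+0.002986)·(70) = 363.31 m.
That is higher than the 363.00 m at MW-1, so the point is upgradient.

upgradient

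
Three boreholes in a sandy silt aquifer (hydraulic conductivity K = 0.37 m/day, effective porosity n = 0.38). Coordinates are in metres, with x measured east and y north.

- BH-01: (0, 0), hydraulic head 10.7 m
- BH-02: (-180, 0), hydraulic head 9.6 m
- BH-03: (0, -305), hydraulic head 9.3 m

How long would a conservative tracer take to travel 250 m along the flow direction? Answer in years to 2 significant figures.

92 years

∂h/∂x = (9.6 − 10.7) / (-180 − 0) = +0.006111
∂h/∂y = (9.3 − 10.7) / (-305 − 0) = +0.004590
|∇h| = √(0.006111² + 0.004590²) = 0.007643
Seepage velocity v = K·i/n = 0.37 × 0.007643 / 0.38 = 0.007442 m/day.
t = 250 / 0.007442 = 3.359e+04 days = 92 years.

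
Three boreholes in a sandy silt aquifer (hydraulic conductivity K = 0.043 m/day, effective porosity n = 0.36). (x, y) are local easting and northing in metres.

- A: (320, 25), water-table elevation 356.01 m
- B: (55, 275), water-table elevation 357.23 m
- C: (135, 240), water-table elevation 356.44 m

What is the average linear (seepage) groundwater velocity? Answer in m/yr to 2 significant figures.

With h = a·x + b·y + c and A as origin, the differences give:
  (-265)·a + 250·b = +1.22
  (-185)·a + 215·b = +0.43
Eliminate b (×215 and ×250, subtract): -10725·a = 154.800 → a = ∂h/∂x = -0.01443
Back-substitute: b = ∂h/∂y = -0.01042.
|∇h| = √(-0.01443² + -0.01042²) = 0.0178
Seepage velocity v = K·i/n = 0.043 × 0.0178 / 0.36 = 0.002126 m/day = 0.7765 m/yr.

0.78 m/yr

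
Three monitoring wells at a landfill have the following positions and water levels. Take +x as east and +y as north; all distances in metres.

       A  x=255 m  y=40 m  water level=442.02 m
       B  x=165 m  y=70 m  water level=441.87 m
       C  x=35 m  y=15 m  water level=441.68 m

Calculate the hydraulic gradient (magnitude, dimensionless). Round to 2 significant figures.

Three-point gradient (reference A): Δ to B = (-90, 30, -0.15), Δ to C = (-220, -25, -0.34).
∂h/∂x = +0.001576, ∂h/∂y = -0.0002712 (det = 8850).
|∇h| = √(0.001576² + -0.0002712²) = 0.001599

0.0016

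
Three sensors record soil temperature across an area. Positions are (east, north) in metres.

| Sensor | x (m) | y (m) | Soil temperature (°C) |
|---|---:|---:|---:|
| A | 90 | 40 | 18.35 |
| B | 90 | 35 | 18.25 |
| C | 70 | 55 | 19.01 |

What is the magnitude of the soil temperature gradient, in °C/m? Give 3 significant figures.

0.0269 °C/m

Taking A as reference: B−A = (0, -5, -0.10); C−A = (-20, 15, +0.66).
Solve a·Δx + b·Δy = ΔT: det = 0·15 − (-20)·(-5) = -100.
∂T/∂x = [(-0.10)·15 − (+0.66)·(-5)] / -100 = -0.01800
∂T/∂y = [0·(+0.66) − (-20)·(-0.10)] / -100 = +0.02000
|∇f| = √(-0.01800² + 0.02000²) = 0.02691 °C/m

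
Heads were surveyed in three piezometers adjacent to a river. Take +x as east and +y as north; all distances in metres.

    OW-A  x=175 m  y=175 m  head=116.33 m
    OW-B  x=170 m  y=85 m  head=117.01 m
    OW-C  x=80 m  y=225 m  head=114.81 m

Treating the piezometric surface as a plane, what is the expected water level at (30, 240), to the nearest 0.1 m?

114.1 m

Differences from OW-A: to OW-B (Δx, Δy, Δh) = (-5, -90, +0.68); to OW-C = (-95, 50, -1.52).
Solve a·Δx + b·Δy = Δh: det = (-5)·50 − (-95)·(-90) = -8800.
∂h/∂x = [(+0.68)·50 − (-1.52)·(-90)] / -8800 = +0.01168
∂h/∂y = [(-5)·(-1.52) − (-95)·(+0.68)] / -8800 = -0.008205
h(30, 240) = 116.33 + (+0.01168)·(-145) + (-0.008205)·(65) = 116.33 -1.694 -0.533 = 114.103 m.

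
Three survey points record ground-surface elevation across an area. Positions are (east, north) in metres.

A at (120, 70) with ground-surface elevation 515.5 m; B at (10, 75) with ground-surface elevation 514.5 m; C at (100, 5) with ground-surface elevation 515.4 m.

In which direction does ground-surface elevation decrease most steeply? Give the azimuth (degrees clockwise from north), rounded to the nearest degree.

Taking A as reference: B−A = (-110, 5, -1.0); C−A = (-20, -65, -0.1).
Solve a·Δx + b·Δy = Δz: det = (-110)·(-65) − (-20)·5 = 7250.
∂z/∂x = [(-1.0)·(-65) − (-0.1)·5] / 7250 = +0.009034
∂z/∂y = [(-110)·(-0.1) − (-20)·(-1.0)] / 7250 = -0.001241
Steepest decrease is along −∇f: components (-0.009034 E, +0.001241 N).
Azimuth = atan2(-0.009034, +0.001241) = 277.8° ≈ 278°.

278°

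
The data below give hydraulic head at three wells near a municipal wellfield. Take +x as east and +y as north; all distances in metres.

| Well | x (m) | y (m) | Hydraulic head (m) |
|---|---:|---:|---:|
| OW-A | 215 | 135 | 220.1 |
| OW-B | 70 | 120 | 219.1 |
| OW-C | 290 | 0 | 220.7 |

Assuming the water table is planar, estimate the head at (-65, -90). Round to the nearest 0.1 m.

Three-point gradient (reference OW-A): Δ to OW-B = (-145, -15, -1.0), Δ to OW-C = (75, -135, +0.6).
∂h/∂x = +0.006957, ∂h/∂y = -0.0005797 (det = 20700).
h(-65, -90) = 220.1 + (+0.006957)·(-280) + (-0.0005797)·(-225) = 220.1 -1.948 +0.130 = 218.283 m.

218.3 m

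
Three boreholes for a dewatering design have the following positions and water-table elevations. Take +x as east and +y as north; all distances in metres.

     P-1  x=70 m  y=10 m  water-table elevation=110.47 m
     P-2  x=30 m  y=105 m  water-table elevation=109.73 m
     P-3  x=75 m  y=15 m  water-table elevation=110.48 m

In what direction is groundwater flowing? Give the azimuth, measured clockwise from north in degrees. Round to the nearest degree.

Differences from P-1: to P-2 (Δx, Δy, Δh) = (-40, 95, -0.74); to P-3 = (5, 5, +0.01).
Determinant of the coordinate differences = (-40)·5 − 5·95 = -675.
∂h/∂x = [(-0.74)·5 − (+0.01)·95] / -675 = +0.006889
∂h/∂y = [(-40)·(+0.01) − 5·(-0.74)] / -675 = -0.004889
Flow direction (−∇h) has components (-0.006889 E, +0.004889 N).
Azimuth = atan2(E, N) = atan2(-0.006889, +0.004889) = 305.4° ≈ 305°.

305°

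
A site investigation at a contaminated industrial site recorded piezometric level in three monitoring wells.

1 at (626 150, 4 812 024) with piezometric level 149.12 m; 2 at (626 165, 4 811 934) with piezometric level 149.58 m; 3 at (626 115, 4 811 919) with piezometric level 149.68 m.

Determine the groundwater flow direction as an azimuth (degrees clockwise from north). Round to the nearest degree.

Three-point gradient (reference 1): Δ to 2 = (15, -90, +0.46), Δ to 3 = (-35, -105, +0.56).
∂h/∂x = -0.0004444, ∂h/∂y = -0.005185 (det = -4725).
Flow direction (−∇h) has components (+0.0004444 E, +0.005185 N).
Azimuth = atan2(E, N) = atan2(+0.0004444, +0.005185) = 4.9° ≈ 005°.

005°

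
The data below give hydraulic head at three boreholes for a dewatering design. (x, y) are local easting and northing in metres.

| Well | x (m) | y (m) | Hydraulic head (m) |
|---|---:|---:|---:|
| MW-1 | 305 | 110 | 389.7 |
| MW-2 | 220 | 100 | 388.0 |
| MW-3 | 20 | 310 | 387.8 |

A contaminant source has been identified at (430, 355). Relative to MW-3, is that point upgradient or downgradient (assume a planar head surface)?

Differences from MW-1: to MW-2 (Δx, Δy, Δh) = (-85, -10, -1.7); to MW-3 = (-285, 200, -1.9).
Determinant of the coordinate differences = (-85)·200 − (-285)·(-10) = -19850.
∂h/∂x = [(-1.7)·200 − (-1.9)·(-10)] / -19850 = +0.01809
∂h/∂y = [(-85)·(-1.9) − (-285)·(-1.7)] / -19850 = +0.01627
Head at (430, 355) = 389.7 + (+0.01809)·(125) + (+0.01627)·(245) = 395.95 m.
That is higher than the 387.8 m at MW-3, so the point is upgradient.

upgradient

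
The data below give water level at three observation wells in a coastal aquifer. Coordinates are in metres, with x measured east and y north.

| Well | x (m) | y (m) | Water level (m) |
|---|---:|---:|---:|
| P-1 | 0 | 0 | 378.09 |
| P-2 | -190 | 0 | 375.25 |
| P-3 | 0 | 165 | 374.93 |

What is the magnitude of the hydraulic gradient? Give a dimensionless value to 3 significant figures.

0.0243

∂h/∂x = (375.25 − 378.09) / (-190 − 0) = +0.01495
∂h/∂y = (374.93 − 378.09) / (165 − 0) = -0.01915
|∇h| = √(0.01495² + -0.01915²) = 0.02429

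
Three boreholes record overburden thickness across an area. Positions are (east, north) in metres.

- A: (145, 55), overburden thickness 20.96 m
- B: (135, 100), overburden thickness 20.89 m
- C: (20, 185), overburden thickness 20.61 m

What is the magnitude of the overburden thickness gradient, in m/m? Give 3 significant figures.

With d = a·x + b·y + c and A as origin, the differences give:
  (-10)·a + 45·b = -0.07
  (-125)·a + 130·b = -0.35
Eliminate b (×130 and ×45, subtract): 4325·a = 6.650 → a = ∂d/∂x = +0.001538
Back-substitute: b = ∂d/∂y = -0.001214.
|∇f| = √(0.001538² + -0.001214²) = 0.001959 m/m

0.00196 m/m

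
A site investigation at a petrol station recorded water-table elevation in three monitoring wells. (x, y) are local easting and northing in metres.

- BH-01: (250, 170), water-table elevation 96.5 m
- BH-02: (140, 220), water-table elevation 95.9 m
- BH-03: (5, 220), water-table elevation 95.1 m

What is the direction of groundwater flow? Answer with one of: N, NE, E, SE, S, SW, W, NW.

W

With h = a·x + b·y + c and BH-01 as origin, the differences give:
  (-110)·a + 50·b = -0.6
  (-245)·a + 50·b = -1.4
Eliminate b (×50 and ×50, subtract): 6750·a = 40.00 → a = ∂h/∂x = +0.005926
Back-substitute: b = ∂h/∂y = +0.001037.
Flow = −∇h = (-0.005926 east, -0.001037 north), which points west.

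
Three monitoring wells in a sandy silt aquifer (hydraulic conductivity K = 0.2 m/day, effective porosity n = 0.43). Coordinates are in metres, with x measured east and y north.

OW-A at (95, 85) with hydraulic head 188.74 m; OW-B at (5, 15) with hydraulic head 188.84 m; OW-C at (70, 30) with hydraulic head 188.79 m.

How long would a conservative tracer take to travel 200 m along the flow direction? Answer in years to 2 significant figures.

Differences from OW-A: to OW-B (Δx, Δy, Δh) = (-90, -70, +0.10); to OW-C = (-25, -55, +0.05).
Determinant of the coordinate differences = (-90)·(-55) − (-25)·(-70) = 3200.
∂h/∂x = [(+0.10)·(-55) − (+0.05)·(-70)] / 3200 = -0.0006250
∂h/∂y = [(-90)·(+0.05) − (-25)·(+0.10)] / 3200 = -0.0006250
|∇h| = √(-0.0006250² + -0.0006250²) = 0.0008839
Seepage velocity v = K·i/n = 0.2 × 0.0008839 / 0.43 = 0.0004111 m/day.
t = 200 / 0.0004111 = 4.865e+05 days = 1.33e+03 years.

1300 years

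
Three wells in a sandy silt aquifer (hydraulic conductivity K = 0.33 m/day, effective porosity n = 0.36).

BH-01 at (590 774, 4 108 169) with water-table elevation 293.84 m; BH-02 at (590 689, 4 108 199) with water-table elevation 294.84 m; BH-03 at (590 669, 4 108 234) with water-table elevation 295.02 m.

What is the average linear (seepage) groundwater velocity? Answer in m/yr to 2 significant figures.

With h = a·x + b·y + c and BH-01 as origin, the differences give:
  (-85)·a + 30·b = +1.00
  (-105)·a + 65·b = +1.18
Eliminate b (×65 and ×30, subtract): -2375·a = 29.600 → a = ∂h/∂x = -0.01246
Back-substitute: b = ∂h/∂y = -0.001979.
|∇h| = √(-0.01246² + -0.001979²) = 0.01262
Seepage velocity v = K·i/n = 0.33 × 0.01262 / 0.36 = 0.01157 m/day = 4.226 m/yr.

4.2 m/yr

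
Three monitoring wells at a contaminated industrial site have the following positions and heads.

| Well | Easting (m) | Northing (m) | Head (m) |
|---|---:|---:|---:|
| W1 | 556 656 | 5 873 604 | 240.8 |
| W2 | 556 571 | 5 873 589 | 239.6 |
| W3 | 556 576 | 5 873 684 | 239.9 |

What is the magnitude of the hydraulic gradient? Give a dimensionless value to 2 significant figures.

0.014

Differences from W1: to W2 (Δx, Δy, Δh) = (-85, -15, -1.2); to W3 = (-80, 80, -0.9).
Determinant of the coordinate differences = (-85)·80 − (-80)·(-15) = -8000.
∂h/∂x = [(-1.2)·80 − (-0.9)·(-15)] / -8000 = +0.01369
∂h/∂y = [(-85)·(-0.9) − (-80)·(-1.2)] / -8000 = +0.002438
|∇h| = √(0.01369² + 0.002438²) = 0.01391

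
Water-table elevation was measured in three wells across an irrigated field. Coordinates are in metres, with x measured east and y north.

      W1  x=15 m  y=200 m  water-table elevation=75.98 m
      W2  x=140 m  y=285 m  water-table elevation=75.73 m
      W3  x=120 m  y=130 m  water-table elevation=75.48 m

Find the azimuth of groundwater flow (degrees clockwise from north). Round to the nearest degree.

121°

With h = a·x + b·y + c and W1 as origin, the differences give:
  125·a + 85·b = -0.25
  105·a + (-70)·b = -0.50
Eliminate b (×(-70) and ×85, subtract): -17675·a = 60.000 → a = ∂h/∂x = -0.003395
Back-substitute: b = ∂h/∂y = +0.002051.
Flow direction (−∇h) has components (+0.003395 E, -0.002051 N).
Azimuth = atan2(E, N) = atan2(+0.003395, -0.002051) = 121.1° ≈ 121°.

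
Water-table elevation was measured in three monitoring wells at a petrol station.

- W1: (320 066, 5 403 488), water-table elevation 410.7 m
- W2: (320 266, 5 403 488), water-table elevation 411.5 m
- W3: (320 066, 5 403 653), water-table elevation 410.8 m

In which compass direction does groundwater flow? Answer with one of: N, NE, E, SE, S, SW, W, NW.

W

∂h/∂x = (411.5 − 410.7) / (320266 − 320066) = +0.004000
∂h/∂y = (410.8 − 410.7) / (5403653 − 5403488) = +0.0006061
Flow = −∇h = (-0.004000 east, -0.0006061 north), which points west.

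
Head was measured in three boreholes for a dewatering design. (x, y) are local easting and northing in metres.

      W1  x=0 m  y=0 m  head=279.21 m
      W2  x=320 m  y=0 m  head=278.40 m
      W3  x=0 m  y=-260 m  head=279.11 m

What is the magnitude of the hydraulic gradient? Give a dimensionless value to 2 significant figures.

0.0026

∂h/∂x = (278.40 − 279.21) / (320 − 0) = -0.002531
∂h/∂y = (279.11 − 279.21) / (-260 − 0) = +0.0003846
|∇h| = √(-0.002531² + 0.0003846²) = 0.00256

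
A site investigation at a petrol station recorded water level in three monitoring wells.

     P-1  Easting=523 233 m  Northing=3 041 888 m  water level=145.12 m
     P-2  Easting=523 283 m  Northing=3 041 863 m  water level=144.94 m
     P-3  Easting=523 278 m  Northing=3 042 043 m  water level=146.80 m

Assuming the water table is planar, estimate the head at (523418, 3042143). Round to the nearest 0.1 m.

148.1 m

Taking P-1 as reference: P-2−P-1 = (50, -25, -0.18); P-3−P-1 = (45, 155, +1.68).
Determinant of the coordinate differences = 50·155 − 45·(-25) = 8875.
∂h/∂x = [(-0.18)·155 − (+1.68)·(-25)] / 8875 = +0.001589
∂h/∂y = [50·(+1.68) − 45·(-0.18)] / 8875 = +0.01038
h(523418, 3042143) = 145.12 + (+0.001589)·(185) + (+0.01038)·(255) = 145.12 +0.294 +2.646 = 148.060 m.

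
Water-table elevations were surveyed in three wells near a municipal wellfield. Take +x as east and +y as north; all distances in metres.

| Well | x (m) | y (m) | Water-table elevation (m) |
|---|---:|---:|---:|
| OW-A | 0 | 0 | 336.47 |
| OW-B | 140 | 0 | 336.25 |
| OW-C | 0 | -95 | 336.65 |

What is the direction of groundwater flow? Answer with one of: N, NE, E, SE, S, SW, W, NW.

∂h/∂x = (336.25 − 336.47) / (140 − 0) = -0.001571
∂h/∂y = (336.65 − 336.47) / (-95 − 0) = -0.001895
Flow = −∇h = (+0.001571 east, +0.001895 north), which points northeast.

NE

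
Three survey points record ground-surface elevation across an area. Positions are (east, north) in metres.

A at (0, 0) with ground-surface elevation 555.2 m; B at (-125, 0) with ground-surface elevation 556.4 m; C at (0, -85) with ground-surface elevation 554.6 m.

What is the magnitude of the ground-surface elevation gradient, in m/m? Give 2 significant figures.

∂z/∂x = (556.4 − 555.2) / (-125 − 0) = -0.009600
∂z/∂y = (554.6 − 555.2) / (-85 − 0) = +0.007059
|∇f| = √(-0.009600² + 0.007059²) = 0.01192 m/m

0.012 m/m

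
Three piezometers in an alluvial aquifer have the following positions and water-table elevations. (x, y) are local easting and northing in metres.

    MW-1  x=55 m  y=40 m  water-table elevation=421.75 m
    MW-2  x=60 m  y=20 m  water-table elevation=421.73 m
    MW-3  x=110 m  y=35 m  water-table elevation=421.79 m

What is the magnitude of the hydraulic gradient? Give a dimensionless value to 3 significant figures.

0.00147

With h = a·x + b·y + c and MW-1 as origin, the differences give:
  5·a + (-20)·b = -0.02
  55·a + (-5)·b = +0.04
Eliminate b (×(-5) and ×(-20), subtract): 1075·a = 0.900 → a = ∂h/∂x = +0.0008372
Back-substitute: b = ∂h/∂y = +0.001209.
|∇h| = √(0.0008372² + 0.001209²) = 0.001471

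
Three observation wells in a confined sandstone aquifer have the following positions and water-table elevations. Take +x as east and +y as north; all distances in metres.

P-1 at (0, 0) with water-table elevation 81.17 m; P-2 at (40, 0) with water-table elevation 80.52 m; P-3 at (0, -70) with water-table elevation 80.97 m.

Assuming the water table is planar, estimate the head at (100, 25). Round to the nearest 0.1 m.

∂h/∂x = (80.52 − 81.17) / (40 − 0) = -0.01625
∂h/∂y = (80.97 − 81.17) / (-70 − 0) = +0.002857
h(100, 25) = 81.17 + (-0.01625)·(100) + (+0.002857)·(25) = 81.17 -1.625 +0.071 = 79.616 m.

79.6 m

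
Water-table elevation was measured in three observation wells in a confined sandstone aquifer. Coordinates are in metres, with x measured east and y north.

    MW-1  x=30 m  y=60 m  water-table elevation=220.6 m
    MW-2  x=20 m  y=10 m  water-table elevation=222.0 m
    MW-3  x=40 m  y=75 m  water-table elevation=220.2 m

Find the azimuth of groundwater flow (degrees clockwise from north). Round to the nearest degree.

354°

With h = a·x + b·y + c and MW-1 as origin, the differences give:
  (-10)·a + (-50)·b = +1.4
  10·a + 15·b = -0.4
Eliminate b (×15 and ×(-50), subtract): 350·a = 1.00 → a = ∂h/∂x = +0.002857
Back-substitute: b = ∂h/∂y = -0.02857.
Flow direction (−∇h) has components (-0.002857 E, +0.02857 N).
Azimuth = atan2(E, N) = atan2(-0.002857, +0.02857) = 354.3° ≈ 354°.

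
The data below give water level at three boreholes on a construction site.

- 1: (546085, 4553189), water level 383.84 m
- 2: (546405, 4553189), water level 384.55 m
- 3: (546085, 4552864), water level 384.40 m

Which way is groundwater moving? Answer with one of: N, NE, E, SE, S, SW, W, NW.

NW

∂h/∂x = (384.55 − 383.84) / (546405 − 546085) = +0.002219
∂h/∂y = (384.40 − 383.84) / (4552864 − 4553189) = -0.001723
Flow = −∇h = (-0.002219 east, +0.001723 north), which points northwest.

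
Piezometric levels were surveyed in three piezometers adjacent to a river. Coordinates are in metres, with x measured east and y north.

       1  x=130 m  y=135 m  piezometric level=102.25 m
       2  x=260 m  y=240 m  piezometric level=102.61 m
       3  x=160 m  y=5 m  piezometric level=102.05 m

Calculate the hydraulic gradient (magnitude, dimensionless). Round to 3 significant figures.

0.00224

Taking 1 as reference: 2−1 = (130, 105, +0.36); 3−1 = (30, -130, -0.20).
Solve a·Δx + b·Δy = Δh: det = 130·(-130) − 30·105 = -20050.
∂h/∂x = [(+0.36)·(-130) − (-0.20)·105] / -20050 = +0.001287
∂h/∂y = [130·(-0.20) − 30·(+0.36)] / -20050 = +0.001835
|∇h| = √(0.001287² + 0.001835²) = 0.002241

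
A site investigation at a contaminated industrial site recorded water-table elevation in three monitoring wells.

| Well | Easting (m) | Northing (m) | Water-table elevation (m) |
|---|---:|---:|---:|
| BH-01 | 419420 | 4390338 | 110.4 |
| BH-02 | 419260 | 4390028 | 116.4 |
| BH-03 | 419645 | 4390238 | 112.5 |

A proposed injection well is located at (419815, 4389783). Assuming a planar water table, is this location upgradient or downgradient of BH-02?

upgradient

Differences from BH-01: to BH-02 (Δx, Δy, Δh) = (-160, -310, +6.0); to BH-03 = (225, -100, +2.1).
Solve a·Δx + b·Δy = Δh: det = (-160)·(-100) − 225·(-310) = 85750.
∂h/∂x = [(+6.0)·(-100) − (+2.1)·(-310)] / 85750 = +0.0005948
∂h/∂y = [(-160)·(+2.1) − 225·(+6.0)] / 85750 = -0.01966
Head at (419815, 4389783) = 110.4 + (+0.0005948)·(395) + (-0.01966)·(-555) = 121.55 m.
That is higher than the 116.4 m at BH-02, so the point is upgradient.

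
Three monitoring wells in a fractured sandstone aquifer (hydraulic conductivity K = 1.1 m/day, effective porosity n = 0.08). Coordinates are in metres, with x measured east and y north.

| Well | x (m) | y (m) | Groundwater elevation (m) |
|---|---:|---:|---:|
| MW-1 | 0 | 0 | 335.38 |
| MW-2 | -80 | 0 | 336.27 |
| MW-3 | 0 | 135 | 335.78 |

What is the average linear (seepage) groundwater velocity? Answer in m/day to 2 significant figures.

∂h/∂x = (336.27 − 335.38) / (-80 − 0) = -0.01112
∂h/∂y = (335.78 − 335.38) / (135 − 0) = +0.002963
|∇h| = √(-0.01112² + 0.002963²) = 0.01151
Seepage velocity v = K·i/n = 1.1 × 0.01151 / 0.08 = 0.1583 m/day.

0.16 m/day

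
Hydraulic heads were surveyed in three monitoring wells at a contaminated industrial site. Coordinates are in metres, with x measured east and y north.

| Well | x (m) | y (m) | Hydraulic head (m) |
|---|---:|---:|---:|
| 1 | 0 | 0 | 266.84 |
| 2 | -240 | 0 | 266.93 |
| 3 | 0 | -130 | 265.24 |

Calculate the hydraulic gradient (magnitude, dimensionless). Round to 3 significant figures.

∂h/∂x = (266.93 − 266.84) / (-240 − 0) = -0.0003750
∂h/∂y = (265.24 − 266.84) / (-130 − 0) = +0.01231
|∇h| = √(-0.0003750² + 0.01231²) = 0.01232

0.0123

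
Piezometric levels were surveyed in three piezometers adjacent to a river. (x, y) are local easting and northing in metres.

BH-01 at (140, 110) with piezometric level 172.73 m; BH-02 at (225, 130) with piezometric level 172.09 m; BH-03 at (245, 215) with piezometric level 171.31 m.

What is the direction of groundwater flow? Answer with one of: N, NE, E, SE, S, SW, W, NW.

NE

Differences from BH-01: to BH-02 (Δx, Δy, Δh) = (85, 20, -0.64); to BH-03 = (105, 105, -1.42).
Determinant of the coordinate differences = 85·105 − 105·20 = 6825.
∂h/∂x = [(-0.64)·105 − (-1.42)·20] / 6825 = -0.005685
∂h/∂y = [85·(-1.42) − 105·(-0.64)] / 6825 = -0.007839
Flow = −∇h = (+0.005685 east, +0.007839 north), which points northeast.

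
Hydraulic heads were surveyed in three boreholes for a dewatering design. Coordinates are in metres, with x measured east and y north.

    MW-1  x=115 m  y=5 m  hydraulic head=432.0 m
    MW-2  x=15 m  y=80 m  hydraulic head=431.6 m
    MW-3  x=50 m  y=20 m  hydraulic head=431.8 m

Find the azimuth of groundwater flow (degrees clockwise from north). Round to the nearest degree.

304°

With h = a·x + b·y + c and MW-1 as origin, the differences give:
  (-100)·a + 75·b = -0.4
  (-65)·a + 15·b = -0.2
Eliminate b (×15 and ×75, subtract): 3375·a = 9.00 → a = ∂h/∂x = +0.002667
Back-substitute: b = ∂h/∂y = -0.001778.
Flow direction (−∇h) has components (-0.002667 E, +0.001778 N).
Azimuth = atan2(E, N) = atan2(-0.002667, +0.001778) = 303.7° ≈ 304°.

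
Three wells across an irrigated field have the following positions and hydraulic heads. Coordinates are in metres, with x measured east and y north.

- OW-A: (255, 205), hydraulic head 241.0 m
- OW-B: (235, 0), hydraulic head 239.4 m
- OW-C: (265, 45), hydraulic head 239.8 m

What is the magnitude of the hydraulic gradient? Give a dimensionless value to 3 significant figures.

0.00785

With h = a·x + b·y + c and OW-A as origin, the differences give:
  (-20)·a + (-205)·b = -1.6
  10·a + (-160)·b = -1.2
Eliminate b (×(-160) and ×(-205), subtract): 5250·a = 10.00 → a = ∂h/∂x = +0.001905
Back-substitute: b = ∂h/∂y = +0.007619.
|∇h| = √(0.001905² + 0.007619²) = 0.007854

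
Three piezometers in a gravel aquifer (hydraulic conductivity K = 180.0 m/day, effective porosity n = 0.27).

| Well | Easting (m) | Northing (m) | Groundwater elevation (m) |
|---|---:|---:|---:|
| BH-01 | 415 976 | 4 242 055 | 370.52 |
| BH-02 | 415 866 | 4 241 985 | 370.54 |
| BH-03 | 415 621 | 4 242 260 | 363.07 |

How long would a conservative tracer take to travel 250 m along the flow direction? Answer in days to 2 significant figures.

18 days

Differences from BH-01: to BH-02 (Δx, Δy, Δh) = (-110, -70, +0.02); to BH-03 = (-355, 205, -7.45).
Solve a·Δx + b·Δy = Δh: det = (-110)·205 − (-355)·(-70) = -47400.
∂h/∂x = [(+0.02)·205 − (-7.45)·(-70)] / -47400 = +0.01092
∂h/∂y = [(-110)·(-7.45) − (-355)·(+0.02)] / -47400 = -0.01744
|∇h| = √(0.01092² + -0.01744²) = 0.02058
Seepage velocity v = K·i/n = 180.0 × 0.02058 / 0.27 = 13.72 m/day.
t = 250 / 13.72 = 18.22 days.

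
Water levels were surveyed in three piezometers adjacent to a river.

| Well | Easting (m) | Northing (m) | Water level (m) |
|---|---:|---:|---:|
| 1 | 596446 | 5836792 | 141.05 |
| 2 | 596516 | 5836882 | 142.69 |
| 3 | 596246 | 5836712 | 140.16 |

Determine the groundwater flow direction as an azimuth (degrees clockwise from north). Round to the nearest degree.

169°

Taking 1 as reference: 2−1 = (70, 90, +1.64); 3−1 = (-200, -80, -0.89).
Solve a·Δx + b·Δy = Δh: det = 70·(-80) − (-200)·90 = 12400.
∂h/∂x = [(+1.64)·(-80) − (-0.89)·90] / 12400 = -0.004121
∂h/∂y = [70·(-0.89) − (-200)·(+1.64)] / 12400 = +0.02143
Flow direction (−∇h) has components (+0.004121 E, -0.02143 N).
Azimuth = atan2(E, N) = atan2(+0.004121, -0.02143) = 169.1° ≈ 169°.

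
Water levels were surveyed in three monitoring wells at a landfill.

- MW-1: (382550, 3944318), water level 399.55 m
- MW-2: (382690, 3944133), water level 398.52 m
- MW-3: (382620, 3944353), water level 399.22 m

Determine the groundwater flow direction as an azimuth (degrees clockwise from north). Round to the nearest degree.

105°

With h = a·x + b·y + c and MW-1 as origin, the differences give:
  140·a + (-185)·b = -1.03
  70·a + 35·b = -0.33
Eliminate b (×35 and ×(-185), subtract): 17850·a = -97.100 → a = ∂h/∂x = -0.005440
Back-substitute: b = ∂h/∂y = +0.001451.
Flow direction (−∇h) has components (+0.005440 E, -0.001451 N).
Azimuth = atan2(E, N) = atan2(+0.005440, -0.001451) = 104.9° ≈ 105°.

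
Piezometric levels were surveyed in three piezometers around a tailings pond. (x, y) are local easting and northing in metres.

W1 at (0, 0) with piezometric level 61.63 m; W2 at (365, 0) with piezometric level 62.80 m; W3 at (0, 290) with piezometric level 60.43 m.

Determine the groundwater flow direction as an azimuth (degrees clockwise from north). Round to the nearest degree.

∂h/∂x = (62.80 − 61.63) / (365 − 0) = +0.003205
∂h/∂y = (60.43 − 61.63) / (290 − 0) = -0.004138
Flow direction (−∇h) has components (-0.003205 E, +0.004138 N).
Azimuth = atan2(E, N) = atan2(-0.003205, +0.004138) = 322.2° ≈ 322°.

322°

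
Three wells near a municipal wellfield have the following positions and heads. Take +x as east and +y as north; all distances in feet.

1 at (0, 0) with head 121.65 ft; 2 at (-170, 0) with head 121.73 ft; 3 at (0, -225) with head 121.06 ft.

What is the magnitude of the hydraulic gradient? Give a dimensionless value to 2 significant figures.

0.0027

∂h/∂x = (121.73 − 121.65) / (-170 − 0) = -0.0004706
∂h/∂y = (121.06 − 121.65) / (-225 − 0) = +0.002622
|∇h| = √(-0.0004706² + 0.002622²) = 0.002664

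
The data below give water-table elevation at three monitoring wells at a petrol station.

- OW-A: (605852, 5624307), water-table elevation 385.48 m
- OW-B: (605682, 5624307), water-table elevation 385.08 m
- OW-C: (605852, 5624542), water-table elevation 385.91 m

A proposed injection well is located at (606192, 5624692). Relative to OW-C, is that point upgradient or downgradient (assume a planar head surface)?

∂h/∂x = (385.08 − 385.48) / (605682 − 605852) = +0.002353
∂h/∂y = (385.91 − 385.48) / (5624542 − 5624307) = +0.001830
Head at (606192, 5624692) = 385.48 + (+0.002353)·(340) + (+0.001830)·(385) = 386.98 m.
That is higher than the 385.91 m at OW-C, so the point is upgradient.

upgradient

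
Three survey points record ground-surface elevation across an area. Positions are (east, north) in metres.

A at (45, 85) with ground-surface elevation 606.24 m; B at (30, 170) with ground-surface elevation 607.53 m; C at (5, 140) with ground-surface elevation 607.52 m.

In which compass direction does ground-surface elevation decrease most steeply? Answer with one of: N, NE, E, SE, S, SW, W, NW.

Differences from A: to B (Δx, Δy, Δh) = (-15, 85, +1.29); to C = (-40, 55, +1.28).
Determinant of the coordinate differences = (-15)·55 − (-40)·85 = 2575.
∂z/∂x = [(+1.29)·55 − (+1.28)·85] / 2575 = -0.01470
∂z/∂y = [(-15)·(+1.28) − (-40)·(+1.29)] / 2575 = +0.01258
Steepest decrease is along −∇f = (+0.01470 E, -0.01258 N) → southeast.

SE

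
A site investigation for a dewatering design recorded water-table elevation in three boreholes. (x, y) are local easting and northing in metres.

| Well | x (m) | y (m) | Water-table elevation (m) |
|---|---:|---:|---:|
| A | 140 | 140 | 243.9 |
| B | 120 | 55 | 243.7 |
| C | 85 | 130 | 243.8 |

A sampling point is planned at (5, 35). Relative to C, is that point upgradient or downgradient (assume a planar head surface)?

downgradient

Taking A as reference: B−A = (-20, -85, -0.2); C−A = (-55, -10, -0.1).
Solve a·Δx + b·Δy = Δh: det = (-20)·(-10) − (-55)·(-85) = -4475.
∂h/∂x = [(-0.2)·(-10) − (-0.1)·(-85)] / -4475 = +0.001453
∂h/∂y = [(-20)·(-0.1) − (-55)·(-0.2)] / -4475 = +0.002011
Head at (5, 35) = 243.9 + (+0.001453)·(-135) + (+0.002011)·(-105) = 243.49 m.
That is lower than the 243.8 m at C, so the point is downgradient.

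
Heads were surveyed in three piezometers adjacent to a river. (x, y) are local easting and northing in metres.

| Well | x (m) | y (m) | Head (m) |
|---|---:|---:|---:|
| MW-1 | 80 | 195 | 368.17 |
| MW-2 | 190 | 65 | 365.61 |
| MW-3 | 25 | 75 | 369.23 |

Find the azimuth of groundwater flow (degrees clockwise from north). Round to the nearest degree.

Three-point gradient (reference MW-1): Δ to MW-2 = (110, -130, -2.56), Δ to MW-3 = (-55, -120, +1.06).
∂h/∂x = -0.02187, ∂h/∂y = +0.001189 (det = -20350).
Flow direction (−∇h) has components (+0.02187 E, -0.001189 N).
Azimuth = atan2(E, N) = atan2(+0.02187, -0.001189) = 93.1° ≈ 093°.

093°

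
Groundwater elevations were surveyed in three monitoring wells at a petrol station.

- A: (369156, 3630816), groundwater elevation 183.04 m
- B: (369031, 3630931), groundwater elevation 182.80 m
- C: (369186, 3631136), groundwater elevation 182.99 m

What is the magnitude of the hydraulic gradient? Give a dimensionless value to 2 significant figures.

0.0017

With h = a·x + b·y + c and A as origin, the differences give:
  (-125)·a + 115·b = -0.24
  30·a + 320·b = -0.05
Eliminate b (×320 and ×115, subtract): -43450·a = -71.050 → a = ∂h/∂x = +0.001635
Back-substitute: b = ∂h/∂y = -0.0003096.
|∇h| = √(0.001635² + -0.0003096²) = 0.001664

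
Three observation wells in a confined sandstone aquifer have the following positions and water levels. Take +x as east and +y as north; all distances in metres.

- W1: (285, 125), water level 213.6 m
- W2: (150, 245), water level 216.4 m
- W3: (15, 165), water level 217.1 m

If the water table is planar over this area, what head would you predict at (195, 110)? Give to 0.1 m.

214.5 m

With h = a·x + b·y + c and W1 as origin, the differences give:
  (-135)·a + 120·b = +2.8
  (-270)·a + 40·b = +3.5
Eliminate b (×40 and ×120, subtract): 27000·a = -308.00 → a = ∂h/∂x = -0.01141
Back-substitute: b = ∂h/∂y = +0.01050.
h(195, 110) = 213.6 + (-0.01141)·(-90) + (+0.01050)·(-15) = 213.6 +1.027 -0.158 = 214.469 m.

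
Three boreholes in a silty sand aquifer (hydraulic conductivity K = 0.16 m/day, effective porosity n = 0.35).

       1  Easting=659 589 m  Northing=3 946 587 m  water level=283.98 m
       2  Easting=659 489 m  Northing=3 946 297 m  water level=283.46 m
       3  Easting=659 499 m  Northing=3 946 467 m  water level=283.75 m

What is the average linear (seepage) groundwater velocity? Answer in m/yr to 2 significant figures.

0.29 m/yr

Differences from 1: to 2 (Δx, Δy, Δh) = (-100, -290, -0.52); to 3 = (-90, -120, -0.23).
Solve a·Δx + b·Δy = Δh: det = (-100)·(-120) − (-90)·(-290) = -14100.
∂h/∂x = [(-0.52)·(-120) − (-0.23)·(-290)] / -14100 = +0.0003050
∂h/∂y = [(-100)·(-0.23) − (-90)·(-0.52)] / -14100 = +0.001688
|∇h| = √(0.0003050² + 0.001688²) = 0.001715
Seepage velocity v = K·i/n = 0.16 × 0.001715 / 0.35 = 0.000784 m/day = 0.2864 m/yr.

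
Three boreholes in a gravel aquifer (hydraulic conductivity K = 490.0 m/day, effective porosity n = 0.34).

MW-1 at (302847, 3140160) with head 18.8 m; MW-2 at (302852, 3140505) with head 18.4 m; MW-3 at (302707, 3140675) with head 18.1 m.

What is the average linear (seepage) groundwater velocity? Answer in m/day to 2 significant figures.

Differences from MW-1: to MW-2 (Δx, Δy, Δh) = (5, 345, -0.4); to MW-3 = (-140, 515, -0.7).
Solve a·Δx + b·Δy = Δh: det = 5·515 − (-140)·345 = 50875.
∂h/∂x = [(-0.4)·515 − (-0.7)·345] / 50875 = +0.0006978
∂h/∂y = [5·(-0.7) − (-140)·(-0.4)] / 50875 = -0.001170
|∇h| = √(0.0006978² + -0.001170²) = 0.001362
Seepage velocity v = K·i/n = 490.0 × 0.001362 / 0.34 = 1.963 m/day.

2.0 m/day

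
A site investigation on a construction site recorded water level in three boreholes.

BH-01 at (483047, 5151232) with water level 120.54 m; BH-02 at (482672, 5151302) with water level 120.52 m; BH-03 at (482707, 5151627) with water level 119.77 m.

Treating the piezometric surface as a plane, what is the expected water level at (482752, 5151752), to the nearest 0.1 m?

119.5 m

Differences from BH-01: to BH-02 (Δx, Δy, Δh) = (-375, 70, -0.02); to BH-03 = (-340, 395, -0.77).
Solve a·Δx + b·Δy = Δh: det = (-375)·395 − (-340)·70 = -124325.
∂h/∂x = [(-0.02)·395 − (-0.77)·70] / -124325 = -0.0003700
∂h/∂y = [(-375)·(-0.77) − (-340)·(-0.02)] / -124325 = -0.002268
h(482752, 5151752) = 120.54 + (-0.0003700)·(-295) + (-0.002268)·(520) = 120.54 +0.109 -1.179 = 119.470 m.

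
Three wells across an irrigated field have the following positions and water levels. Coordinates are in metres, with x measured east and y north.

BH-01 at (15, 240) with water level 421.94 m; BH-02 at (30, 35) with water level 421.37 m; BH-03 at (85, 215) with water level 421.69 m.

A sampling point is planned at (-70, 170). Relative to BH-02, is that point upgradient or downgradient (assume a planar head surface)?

Three-point gradient (reference BH-01): Δ to BH-02 = (15, -205, -0.57), Δ to BH-03 = (70, -25, -0.25).
∂h/∂x = -0.002648, ∂h/∂y = +0.002587 (det = 13975).
Head at (-70, 170) = 421.94 + (-0.002648)·(-85) + (+0.002587)·(-70) = 421.98 m.
That is higher than the 421.37 m at BH-02, so the point is upgradient.

upgradient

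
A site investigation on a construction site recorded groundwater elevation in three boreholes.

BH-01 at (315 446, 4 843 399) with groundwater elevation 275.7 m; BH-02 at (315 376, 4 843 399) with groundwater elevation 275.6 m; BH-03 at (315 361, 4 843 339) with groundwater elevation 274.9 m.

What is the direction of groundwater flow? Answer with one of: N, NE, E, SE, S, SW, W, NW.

Taking BH-01 as reference: BH-02−BH-01 = (-70, 0, -0.1); BH-03−BH-01 = (-85, -60, -0.8).
Determinant of the coordinate differences = (-70)·(-60) − (-85)·0 = 4200.
∂h/∂x = [(-0.1)·(-60) − (-0.8)·0] / 4200 = +0.001429
∂h/∂y = [(-70)·(-0.8) − (-85)·(-0.1)] / 4200 = +0.01131
Flow = −∇h = (-0.001429 east, -0.01131 north), which points south.

S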